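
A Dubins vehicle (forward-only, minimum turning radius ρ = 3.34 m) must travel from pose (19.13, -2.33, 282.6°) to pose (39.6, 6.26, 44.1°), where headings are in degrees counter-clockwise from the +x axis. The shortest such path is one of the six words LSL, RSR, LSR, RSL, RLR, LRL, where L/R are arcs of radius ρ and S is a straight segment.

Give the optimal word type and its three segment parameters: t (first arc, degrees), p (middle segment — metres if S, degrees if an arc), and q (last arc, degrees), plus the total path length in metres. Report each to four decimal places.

LSL: t = 111.9758°, p = 18.0793 m, q = 9.5242°, L = 25.1620 m

Let ψ = atan2(Δy, Δx) = atan2(8.59, 20.47) = 22.7648° be the start→goal bearing.
Normalize: d = |goal − start| / ρ = 22.199302/3.34 = 6.646498, α = (θ_start − ψ) mod 360° = 259.8352° = 4.534980 rad, β = (θ_goal − ψ) mod 360° = 21.3352° = 0.372370 rad.
Common terms: sin α = -0.984304, cos α = -0.176480, sin β = 0.363824, cos β = 0.931468, cos(α−β) = -0.522499, d² = 44.175930. Work in radians in the unit-radius frame; every candidate has L = ρ·(t + p + q).
LSL: p² = 2 + d² − 2cos(α−β) + 2d(sin α − sin β) = 29.300270; p = √p² = 5.412972; φ = atan2(cos β − cos α, d + sin α − sin β) = 0.206141 rad; t = (φ − α) mod 2π = 1.954346 rad, q = (β − φ) mod 2π = 0.166229 rad → L = 3.34·(1.954346 + 5.412972 + 0.166229) = 3.34·7.533547 = 25.162048 m
RSR: p² = 2 + d² − 2cos(α−β) + 2d(sin β − sin α) = 65.141583; p = √p² = 8.071034; φ = atan2(cos α − cos β, d − sin α + sin β) = -0.137709 rad; t = (α − φ) mod 2π = 4.672689 rad, q = (φ − β) mod 2π = 5.773106 rad → L = 3.34·(4.672689 + 8.071034 + 5.773106) = 3.34·18.516829 = 61.846209 m
LSR: p² = d² − 2 + 2cos(α−β) + 2d(sin α + sin β) = 32.882887; p = √p² = 5.734360; φ = atan2(−cos α − cos β, d + sin α + sin β) − atan2(−2, p) = 0.210944 rad; t = (φ − α) mod 2π = 1.959150 rad, q = (φ − β) mod 2π = 6.121760 rad → L = 3.34·(1.959150 + 5.734360 + 6.121760) = 3.34·13.815270 = 46.143002 m
RSL: p² = d² − 2 + 2cos(α−β) − 2d(sin α + sin β) = 49.378978; p = √p² = 7.027018; φ = atan2(cos α + cos β, d − sin α − sin β) − atan2(2, p) = -0.173762 rad; t = (α − φ) mod 2π = 4.708742 rad, q = (β − φ) mod 2π = 0.546132 rad → L = 3.34·(4.708742 + 7.027018 + 0.546132) = 3.34·12.281891 = 41.021517 m
RLR: c = (6 − d² + 2cos(α−β) + 2d(sin α − sin β))/8 = -7.142698, |c| > 1 → infeasible
LRL: c = (6 − d² + 2cos(α−β) − 2d(sin α − sin β))/8 = -2.662534, |c| > 1 → infeasible
Shortest: LSL with L = 25.162048 m ≈ 25.1620 m
Convert LSL to answer units (arcs ×180/π): t = 1.954346·180/π = 111.9758°, p = ρ·p = 3.34·5.412972 = 18.0793 m, q = 0.166229·180/π = 9.5242°, L = 25.1620 m.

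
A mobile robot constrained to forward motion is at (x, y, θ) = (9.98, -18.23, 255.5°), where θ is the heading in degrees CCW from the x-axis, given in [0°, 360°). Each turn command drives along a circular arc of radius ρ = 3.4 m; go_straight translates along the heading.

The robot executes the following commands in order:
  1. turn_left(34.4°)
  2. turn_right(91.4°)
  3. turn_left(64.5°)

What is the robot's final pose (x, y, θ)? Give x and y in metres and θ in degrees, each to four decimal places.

(5.6608, -27.4301, 263.0000°)

set_pose: (x, y, θ) = (9.9800, -18.2300, 255.5000°), ρ = 3.4
turn_left(34.4°): centre at ρ to the left, rotate +34.4° → (10.0747, -20.2386, 289.9000°)
turn_right(91.4°): centre at ρ to the right, rotate −91.4° → (7.9566, -24.6202, 198.5000°)
turn_left(64.5°): centre at ρ to the left, rotate +64.5° → (5.6608, -27.4301, 263.0000°)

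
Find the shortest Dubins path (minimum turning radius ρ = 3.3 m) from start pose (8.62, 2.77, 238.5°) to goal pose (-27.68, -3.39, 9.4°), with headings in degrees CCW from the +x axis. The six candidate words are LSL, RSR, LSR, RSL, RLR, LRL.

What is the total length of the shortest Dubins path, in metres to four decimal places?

Let ψ = atan2(Δy, Δx) = atan2(-6.16, -36.30) = -170.3688° be the start→goal bearing.
Normalize: d = |goal − start| / ρ = 36.818957/3.3 = 11.157260, α = (θ_start − ψ) mod 360° = 48.8688° = 0.852922 rad, β = (θ_goal − ψ) mod 360° = 179.7688° = 3.137558 rad.
Common terms: sin α = 0.753206, cos α = 0.657785, sin β = 0.004035, cos β = -0.999992, cos(α−β) = -0.654741, d² = 124.484444. Work in radians in the unit-radius frame; every candidate has L = ρ·(t + p + q).
LSL: p² = 2 + d² − 2cos(α−β) + 2d(sin α − sin β) = 144.511317; p = √p² = 12.021286; φ = atan2(cos β − cos α, d + sin α − sin β) = -0.138344 rad; t = (φ − α) mod 2π = 5.291919 rad, q = (β − φ) mod 2π = 3.275902 rad → L = 3.3·(5.291919 + 12.021286 + 3.275902) = 3.3·20.589107 = 67.944054 m
RSR: p² = 2 + d² − 2cos(α−β) + 2d(sin β − sin α) = 111.076535; p = √p² = 10.539285; φ = atan2(cos α − cos β, d − sin α + sin β) = 0.157951 rad; t = (α − φ) mod 2π = 0.694971 rad, q = (φ − β) mod 2π = 3.303578 rad → L = 3.3·(0.694971 + 10.539285 + 3.303578) = 3.3·14.537835 = 47.974854 m
LSR: p² = d² − 2 + 2cos(α−β) + 2d(sin α + sin β) = 138.072417; p = √p² = 11.750422; φ = atan2(−cos α − cos β, d + sin α + sin β) − atan2(−2, p) = 0.197305 rad; t = (φ − α) mod 2π = 5.627568 rad, q = (φ − β) mod 2π = 3.342932 rad → L = 3.3·(5.627568 + 11.750422 + 3.342932) = 3.3·20.720923 = 68.379045 m
RSL: p² = d² − 2 + 2cos(α−β) − 2d(sin α + sin β) = 104.277509; p = √p² = 10.211636; φ = atan2(cos α + cos β, d − sin α − sin β) − atan2(2, p) = -0.226299 rad; t = (α − φ) mod 2π = 1.079221 rad, q = (β − φ) mod 2π = 3.363857 rad → L = 3.3·(1.079221 + 10.211636 + 3.363857) = 3.3·14.654715 = 48.360559 m
RLR: c = (6 − d² + 2cos(α−β) + 2d(sin α − sin β))/8 = -12.884567, |c| > 1 → infeasible
LRL: c = (6 − d² + 2cos(α−β) − 2d(sin α − sin β))/8 = -17.063915, |c| > 1 → infeasible
Shortest: RSR with L = 47.974854 m ≈ 47.9749 m

47.9749 m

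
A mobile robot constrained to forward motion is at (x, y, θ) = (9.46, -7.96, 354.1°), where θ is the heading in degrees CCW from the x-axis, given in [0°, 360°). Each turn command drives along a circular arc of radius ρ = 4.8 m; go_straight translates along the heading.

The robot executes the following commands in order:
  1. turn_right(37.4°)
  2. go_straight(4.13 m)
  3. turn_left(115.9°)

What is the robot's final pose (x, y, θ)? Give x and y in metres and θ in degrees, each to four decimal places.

set_pose: (x, y, θ) = (9.4600, -7.9600, 354.1000°), ρ = 4.8
turn_right(37.4°): centre at ρ to the right, rotate −37.4° → (12.2585, -9.2413, 316.7000°)
go_straight(4.13): x += 4.13·cos θ, y += 4.13·sin θ → (15.2642, -12.0737, 316.7000°)
turn_left(115.9°): centre at ρ to the left, rotate +115.9° → (23.1365, -10.0158, 432.6000° ≡ 72.6000°)

(23.1365, -10.0158, 72.6000°)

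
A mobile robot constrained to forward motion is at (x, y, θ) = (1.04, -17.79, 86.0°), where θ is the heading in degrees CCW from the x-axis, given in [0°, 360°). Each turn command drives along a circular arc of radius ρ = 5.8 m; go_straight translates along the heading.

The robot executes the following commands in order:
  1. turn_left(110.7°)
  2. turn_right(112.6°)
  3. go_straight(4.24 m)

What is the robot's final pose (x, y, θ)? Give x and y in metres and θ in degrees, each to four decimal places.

set_pose: (x, y, θ) = (1.0400, -17.7900, 86.0000°), ρ = 5.8
turn_left(110.7°): centre at ρ to the left, rotate +110.7° → (-6.4126, -11.8300, 196.7000°)
turn_right(112.6°): centre at ρ to the right, rotate −112.6° → (-13.8485, -5.6785, 84.1000°)
go_straight(4.24): x += 4.24·cos θ, y += 4.24·sin θ → (-13.4127, -1.4609, 84.1000°)

(-13.4127, -1.4609, 84.1000°)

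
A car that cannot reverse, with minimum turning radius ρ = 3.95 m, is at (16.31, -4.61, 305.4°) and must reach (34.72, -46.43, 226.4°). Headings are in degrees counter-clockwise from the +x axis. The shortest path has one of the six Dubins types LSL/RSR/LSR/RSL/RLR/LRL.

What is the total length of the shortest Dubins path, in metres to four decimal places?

Let ψ = atan2(Δy, Δx) = atan2(-41.82, 18.41) = -66.2399° be the start→goal bearing.
Normalize: d = |goal − start| / ρ = 45.692893/3.95 = 11.567821, α = (θ_start − ψ) mod 360° = 11.6399° = 0.203155 rad, β = (θ_goal − ψ) mod 360° = 292.6399° = 5.107531 rad.
Common terms: sin α = 0.201761, cos α = 0.979435, sin β = -0.922942, cos β = 0.384939, cos(α−β) = 0.190809, d² = 133.814485. Work in radians in the unit-radius frame; every candidate has L = ρ·(t + p + q).
LSL: p² = 2 + d² − 2cos(α−β) + 2d(sin α − sin β) = 161.453591; p = √p² = 12.706439; φ = atan2(cos β − cos α, d + sin α − sin β) = -0.046804 rad; t = (φ − α) mod 2π = 6.033226 rad, q = (β − φ) mod 2π = 5.154335 rad → L = 3.95·(6.033226 + 12.706439 + 5.154335) = 3.95·23.893999 = 94.381298 m
RSR: p² = 2 + d² − 2cos(α−β) + 2d(sin β − sin α) = 109.412143; p = √p² = 10.460026; φ = atan2(cos α − cos β, d − sin α + sin β) = 0.056866 rad; t = (α − φ) mod 2π = 0.146290 rad, q = (φ − β) mod 2π = 1.232520 rad → L = 3.95·(0.146290 + 10.460026 + 1.232520) = 3.95·11.838836 = 46.763402 m
LSR: p² = d² − 2 + 2cos(α−β) + 2d(sin α + sin β) = 115.511112; p = √p² = 10.747610; φ = atan2(−cos α − cos β, d + sin α + sin β) − atan2(−2, p) = 0.058853 rad; t = (φ − α) mod 2π = 6.138883 rad, q = (φ − β) mod 2π = 1.234508 rad → L = 3.95·(6.138883 + 10.747610 + 1.234508) = 3.95·18.121000 = 71.577951 m
RSL: p² = d² − 2 + 2cos(α−β) − 2d(sin α + sin β) = 148.881094; p = √p² = 12.201684; φ = atan2(cos α + cos β, d − sin α − sin β) − atan2(2, p) = -0.051896 rad; t = (α − φ) mod 2π = 0.255051 rad, q = (β − φ) mod 2π = 5.159427 rad → L = 3.95·(0.255051 + 12.201684 + 5.159427) = 3.95·17.616162 = 69.583840 m
RLR: c = (6 − d² + 2cos(α−β) + 2d(sin α − sin β))/8 = -12.676518, |c| > 1 → infeasible
LRL: c = (6 − d² + 2cos(α−β) − 2d(sin α − sin β))/8 = -19.181699, |c| > 1 → infeasible
Shortest: RSR with L = 46.763402 m ≈ 46.7634 m

46.7634 m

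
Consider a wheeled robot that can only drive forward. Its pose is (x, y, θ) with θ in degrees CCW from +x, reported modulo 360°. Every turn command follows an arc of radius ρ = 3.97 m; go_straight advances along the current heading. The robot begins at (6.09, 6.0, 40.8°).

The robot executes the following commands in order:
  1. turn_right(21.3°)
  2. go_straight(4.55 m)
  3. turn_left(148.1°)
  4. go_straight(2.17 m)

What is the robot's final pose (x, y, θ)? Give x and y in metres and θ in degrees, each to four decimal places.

(9.0558, 16.3415, 167.6000°)

set_pose: (x, y, θ) = (6.0900, 6.0000, 40.8000°), ρ = 3.97
turn_right(21.3°): centre at ρ to the right, rotate −21.3° → (7.3589, 6.7370, 19.5000°)
go_straight(4.55): x += 4.55·cos θ, y += 4.55·sin θ → (11.6479, 8.2558, 19.5000°)
turn_left(148.1°): centre at ρ to the left, rotate +148.1° → (11.1752, 15.8755, 167.6000°)
go_straight(2.17): x += 2.17·cos θ, y += 2.17·sin θ → (9.0558, 16.3415, 167.6000°)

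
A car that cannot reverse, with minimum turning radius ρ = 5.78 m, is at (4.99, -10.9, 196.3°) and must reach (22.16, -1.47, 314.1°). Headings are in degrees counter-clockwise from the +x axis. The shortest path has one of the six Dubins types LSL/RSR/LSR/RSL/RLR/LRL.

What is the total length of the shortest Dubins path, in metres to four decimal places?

Let ψ = atan2(Δy, Δx) = atan2(9.43, 17.17) = 28.7762° be the start→goal bearing.
Normalize: d = |goal − start| / ρ = 19.589125/5.78 = 3.389122, α = (θ_start − ψ) mod 360° = 167.5238° = 2.923842 rad, β = (θ_goal − ψ) mod 360° = 285.3238° = 4.979840 rad.
Common terms: sin α = 0.216034, cos α = -0.976386, sin β = -0.964448, cos β = 0.264274, cos(α−β) = -0.466387, d² = 11.486147. Work in radians in the unit-radius frame; every candidate has L = ρ·(t + p + q).
LSL: p² = 2 + d² − 2cos(α−β) + 2d(sin α − sin β) = 22.420513; p = √p² = 4.735030; φ = atan2(cos β − cos α, d + sin α − sin β) = 0.265112 rad; t = (φ − α) mod 2π = 3.624455 rad, q = (β − φ) mod 2π = 4.714728 rad → L = 5.78·(3.624455 + 4.735030 + 4.714728) = 5.78·13.074214 = 75.568955 m
RSR: p² = 2 + d² − 2cos(α−β) + 2d(sin β − sin α) = 6.417328; p = √p² = 2.533245; φ = atan2(cos α − cos β, d − sin α + sin β) = -0.511804 rad; t = (α − φ) mod 2π = 3.435646 rad, q = (φ − β) mod 2π = 0.791541 rad → L = 5.78·(3.435646 + 2.533245 + 0.791541) = 5.78·6.760432 = 39.075297 m
LSR: p² = d² − 2 + 2cos(α−β) + 2d(sin α + sin β) = 3.480443; p = √p² = 1.865595; φ = atan2(−cos α − cos β, d + sin α + sin β) − atan2(−2, p) = 1.083555 rad; t = (φ − α) mod 2π = 4.442899 rad, q = (φ − β) mod 2π = 2.386901 rad → L = 5.78·(4.442899 + 1.865595 + 2.386901) = 5.78·8.695394 = 50.259378 m
RSL: p² = d² − 2 + 2cos(α−β) − 2d(sin α + sin β) = 13.626305; p = √p² = 3.691382; φ = atan2(cos α + cos β, d − sin α − sin β) − atan2(2, p) = -0.666968 rad; t = (α − φ) mod 2π = 3.590810 rad, q = (β − φ) mod 2π = 5.646808 rad → L = 5.78·(3.590810 + 3.691382 + 5.646808) = 5.78·12.929000 = 74.729622 m
RLR: c = (6 − d² + 2cos(α−β) + 2d(sin α − sin β))/8 = 0.197834; p = 2π − arccos c = 4.911537 rad; φ = atan2(cos α − cos β, d − sin α + sin β) = -0.511804 rad; t = (α − φ + p/2) mod 2π = 5.891415 rad, q = (α − β − t + p) mod 2π = 3.247309 rad → L = 5.78·(5.891415 + 4.911537 + 3.247309) = 5.78·14.050261 = 81.210508 m
LRL: c = (6 − d² + 2cos(α−β) − 2d(sin α − sin β))/8 = -1.802564, |c| > 1 → infeasible
Shortest: RSR with L = 39.075297 m ≈ 39.0753 m

39.0753 m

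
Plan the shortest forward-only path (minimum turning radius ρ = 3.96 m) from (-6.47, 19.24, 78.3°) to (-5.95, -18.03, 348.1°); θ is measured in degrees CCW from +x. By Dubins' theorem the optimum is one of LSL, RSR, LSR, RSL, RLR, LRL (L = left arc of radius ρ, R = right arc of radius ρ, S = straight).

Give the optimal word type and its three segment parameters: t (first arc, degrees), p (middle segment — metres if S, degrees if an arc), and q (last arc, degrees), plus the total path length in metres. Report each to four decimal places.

RSL: t = 186.7787°, p = 31.7171 m, q = 96.5787°, L = 51.3014 m

Let ψ = atan2(Δy, Δx) = atan2(-37.27, 0.52) = -89.2006° be the start→goal bearing.
Normalize: d = |goal − start| / ρ = 37.273627/3.96 = 9.412532, α = (θ_start − ψ) mod 360° = 167.5006° = 2.923438 rad, β = (θ_goal − ψ) mod 360° = 77.3006° = 1.349151 rad.
Common terms: sin α = 0.216429, cos α = -0.976298, sin β = 0.975537, cos β = 0.219835, cos(α−β) = -0.003491, d² = 88.595762. Work in radians in the unit-radius frame; every candidate has L = ρ·(t + p + q).
LSL: p² = 2 + d² − 2cos(α−β) + 2d(sin α − sin β) = 76.312478; p = √p² = 8.735701; φ = atan2(cos β − cos α, d + sin α − sin β) = 0.137356 rad; t = (φ − α) mod 2π = 3.497104 rad, q = (β − φ) mod 2π = 1.211795 rad → L = 3.96·(3.497104 + 8.735701 + 1.211795) = 3.96·13.444600 = 53.240615 m
RSR: p² = 2 + d² − 2cos(α−β) + 2d(sin β − sin α) = 104.893009; p = √p² = 10.241729; φ = atan2(cos α − cos β, d − sin α + sin β) = -0.117057 rad; t = (α − φ) mod 2π = 3.040495 rad, q = (φ − β) mod 2π = 4.816977 rad → L = 3.96·(3.040495 + 10.241729 + 4.816977) = 3.96·18.099201 = 71.672836 m
LSR: p² = d² − 2 + 2cos(α−β) + 2d(sin α + sin β) = 109.027610; p = √p² = 10.441629; φ = atan2(−cos α − cos β, d + sin α + sin β) − atan2(−2, p) = 0.260462 rad; t = (φ − α) mod 2π = 3.620210 rad, q = (φ − β) mod 2π = 5.194497 rad → L = 3.96·(3.620210 + 10.441629 + 5.194497) = 3.96·19.256336 = 76.255089 m
RSL: p² = d² − 2 + 2cos(α−β) − 2d(sin α + sin β) = 64.149951; p = √p² = 8.009366; φ = atan2(cos α + cos β, d − sin α − sin β) − atan2(2, p) = -0.336466 rad; t = (α − φ) mod 2π = 3.259904 rad, q = (β − φ) mod 2π = 1.685617 rad → L = 3.96·(3.259904 + 8.009366 + 1.685617) = 3.96·12.954887 = 51.301352 m
RLR: c = (6 − d² + 2cos(α−β) + 2d(sin α − sin β))/8 = -12.111626, |c| > 1 → infeasible
LRL: c = (6 − d² + 2cos(α−β) − 2d(sin α − sin β))/8 = -8.539060, |c| > 1 → infeasible
Shortest: RSL with L = 51.301352 m ≈ 51.3014 m
Convert RSL to answer units (arcs ×180/π): t = 3.259904·180/π = 186.7787°, p = ρ·p = 3.96·8.009366 = 31.7171 m, q = 1.685617·180/π = 96.5787°, L = 51.3014 m.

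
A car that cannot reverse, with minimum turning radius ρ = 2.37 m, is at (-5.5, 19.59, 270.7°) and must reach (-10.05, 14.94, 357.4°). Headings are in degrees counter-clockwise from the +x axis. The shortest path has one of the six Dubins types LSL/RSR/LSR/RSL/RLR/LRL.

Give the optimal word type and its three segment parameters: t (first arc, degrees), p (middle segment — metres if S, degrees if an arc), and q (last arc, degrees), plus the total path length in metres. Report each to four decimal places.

RLR: t = 147.9583°, p = 258.2653°, q = 23.6070°, L = 17.7796 m

Let ψ = atan2(Δy, Δx) = atan2(-4.65, -4.55) = -134.3772° be the start→goal bearing.
Normalize: d = |goal − start| / ρ = 6.505767/2.37 = 2.745049, α = (θ_start − ψ) mod 360° = 45.0772° = 0.786746 rad, β = (θ_goal − ψ) mod 360° = 131.7772° = 2.299947 rad.
Common terms: sin α = 0.708059, cos α = 0.706153, sin β = 0.745741, cos β = -0.666236, cos(α−β) = 0.057564, d² = 7.535295. Work in radians in the unit-radius frame; every candidate has L = ρ·(t + p + q).
LSL: p² = 2 + d² − 2cos(α−β) + 2d(sin α − sin β) = 9.213294; p = √p² = 3.035341; φ = atan2(cos β − cos α, d + sin α − sin β) = -0.469160 rad; t = (φ − α) mod 2π = 5.027279 rad, q = (β − φ) mod 2π = 2.769106 rad → L = 2.37·(5.027279 + 3.035341 + 2.769106) = 2.37·10.831727 = 25.671192 m
RSR: p² = 2 + d² − 2cos(α−β) + 2d(sin β − sin α) = 9.627041; p = √p² = 3.102747; φ = atan2(cos α − cos β, d − sin α + sin β) = 0.458177 rad; t = (α − φ) mod 2π = 0.328569 rad, q = (φ − β) mod 2π = 4.441416 rad → L = 2.37·(0.328569 + 3.102747 + 4.441416) = 2.37·7.872732 = 18.658375 m
LSR: p² = d² − 2 + 2cos(α−β) + 2d(sin α + sin β) = 13.631929; p = √p² = 3.692144; φ = atan2(−cos α − cos β, d + sin α + sin β) − atan2(−2, p) = 0.486935 rad; t = (φ − α) mod 2π = 5.983374 rad, q = (φ − β) mod 2π = 4.470174 rad → L = 2.37·(5.983374 + 3.692144 + 4.470174) = 2.37·14.145692 = 33.525290 m
RSL: p² = d² − 2 + 2cos(α−β) − 2d(sin α + sin β) = -2.331082 < 0 → infeasible
RLR: c = (6 − d² + 2cos(α−β) + 2d(sin α − sin β))/8 = -0.203380; p = 2π − arccos c = 4.507580 rad; φ = atan2(cos α − cos β, d − sin α + sin β) = 0.458177 rad; t = (α − φ + p/2) mod 2π = 2.582359 rad, q = (α − β − t + p) mod 2π = 0.412021 rad → L = 2.37·(2.582359 + 4.507580 + 0.412021) = 2.37·7.501960 = 17.779644 m
LRL: c = (6 − d² + 2cos(α−β) − 2d(sin α − sin β))/8 = -0.151662; p = 2π − arccos c = 4.560140 rad; φ = atan2(cos β − cos α, d + sin α − sin β) = -0.469160 rad; t = (φ − α + p/2) mod 2π = 1.024164 rad, q = (β − α − t + p) mod 2π = 5.049176 rad → L = 2.37·(1.024164 + 4.560140 + 5.049176) = 2.37·10.633480 = 25.201348 m
Shortest: RLR with L = 17.779644 m ≈ 17.7796 m
Convert RLR to answer units (arcs ×180/π): t = 2.582359·180/π = 147.9583°, p = 4.507580·180/π = 258.2653°, q = 0.412021·180/π = 23.6070°, L = 17.7796 m.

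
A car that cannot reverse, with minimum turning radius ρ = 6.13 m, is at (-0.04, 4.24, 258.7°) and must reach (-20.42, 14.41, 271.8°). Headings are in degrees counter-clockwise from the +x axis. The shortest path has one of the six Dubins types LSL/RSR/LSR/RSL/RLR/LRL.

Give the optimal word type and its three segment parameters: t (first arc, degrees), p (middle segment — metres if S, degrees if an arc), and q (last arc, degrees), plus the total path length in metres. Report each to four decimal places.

RSL: t = 210.9227°, p = 1.2457 m, q = 224.0227°, L = 47.7800 m

Let ψ = atan2(Δy, Δx) = atan2(10.17, -20.38) = 153.4799° be the start→goal bearing.
Normalize: d = |goal − start| / ρ = 22.776595/6.13 = 3.715595, α = (θ_start − ψ) mod 360° = 105.2201° = 1.836436 rad, β = (θ_goal − ψ) mod 360° = 118.3201° = 2.065074 rad.
Common terms: sin α = 0.964925, cos α = -0.262527, sin β = 0.880311, cos β = -0.474396, cos(α−β) = 0.973976, d² = 13.805644. Work in radians in the unit-radius frame; every candidate has L = ρ·(t + p + q).
LSL: p² = 2 + d² − 2cos(α−β) + 2d(sin α − sin β) = 14.486469; p = √p² = 3.806109; φ = atan2(cos β − cos α, d + sin α − sin β) = -0.055694 rad; t = (φ − α) mod 2π = 4.391055 rad, q = (β − φ) mod 2π = 2.120769 rad → L = 6.13·(4.391055 + 3.806109 + 2.120769) = 6.13·10.317933 = 63.248929 m
RSR: p² = 2 + d² − 2cos(α−β) + 2d(sin β − sin α) = 13.228915; p = √p² = 3.637157; φ = atan2(cos α − cos β, d − sin α + sin β) = 0.058284 rad; t = (α − φ) mod 2π = 1.778152 rad, q = (φ − β) mod 2π = 4.276395 rad → L = 6.13·(1.778152 + 3.637157 + 4.276395) = 6.13·9.691705 = 59.410150 m
LSR: p² = d² − 2 + 2cos(α−β) + 2d(sin α + sin β) = 27.465894; p = √p² = 5.240791; φ = atan2(−cos α − cos β, d + sin α + sin β) − atan2(−2, p) = 0.496316 rad; t = (φ − α) mod 2π = 4.943065 rad, q = (φ − β) mod 2π = 4.714427 rad → L = 6.13·(4.943065 + 5.240791 + 4.714427) = 6.13·14.898283 = 91.326476 m
RSL: p² = d² − 2 + 2cos(α−β) − 2d(sin α + sin β) = 0.041297; p = √p² = 0.203217; φ = atan2(cos α + cos β, d − sin α − sin β) − atan2(2, p) = -1.844859 rad; t = (α − φ) mod 2π = 3.681296 rad, q = (β − φ) mod 2π = 3.909934 rad → L = 6.13·(3.681296 + 0.203217 + 3.909934) = 6.13·7.794447 = 47.779959 m
RLR: c = (6 − d² + 2cos(α−β) + 2d(sin α − sin β))/8 = -0.653614; p = 2π − arccos c = 4.000039 rad; φ = atan2(cos α − cos β, d − sin α + sin β) = 0.058284 rad; t = (α − φ + p/2) mod 2π = 3.778171 rad, q = (α − β − t + p) mod 2π = 6.276415 rad → L = 6.13·(3.778171 + 4.000039 + 6.276415) = 6.13·14.054625 = 86.154849 m
LRL: c = (6 − d² + 2cos(α−β) − 2d(sin α − sin β))/8 = -0.810809; p = 2π − arccos c = 3.766857 rad; φ = atan2(cos β − cos α, d + sin α − sin β) = -0.055694 rad; t = (φ − α + p/2) mod 2π = 6.274483 rad, q = (β − α − t + p) mod 2π = 4.004197 rad → L = 6.13·(6.274483 + 3.766857 + 4.004197) = 6.13·14.045537 = 86.099139 m
Shortest: RSL with L = 47.779959 m ≈ 47.7800 m
Convert RSL to answer units (arcs ×180/π): t = 3.681296·180/π = 210.9227°, p = ρ·p = 6.13·0.203217 = 1.2457 m, q = 3.909934·180/π = 224.0227°, L = 47.7800 m.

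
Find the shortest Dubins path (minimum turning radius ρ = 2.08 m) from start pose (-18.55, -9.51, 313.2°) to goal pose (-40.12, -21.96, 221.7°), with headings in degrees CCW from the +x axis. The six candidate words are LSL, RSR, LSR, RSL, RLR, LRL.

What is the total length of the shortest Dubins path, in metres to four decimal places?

Let ψ = atan2(Δy, Δx) = atan2(-12.45, -21.57) = -150.0069° be the start→goal bearing.
Normalize: d = |goal − start| / ρ = 24.905168/2.08 = 11.973639, α = (θ_start − ψ) mod 360° = 103.2069° = 1.801300 rad, β = (θ_goal − ψ) mod 360° = 11.7069° = 0.204323 rad.
Common terms: sin α = 0.973552, cos α = -0.228468, sin β = 0.202905, cos β = 0.979199, cos(α−β) = -0.026177, d² = 143.368020. Work in radians in the unit-radius frame; every candidate has L = ρ·(t + p + q).
LSL: p² = 2 + d² − 2cos(α−β) + 2d(sin α − sin β) = 163.875269; p = √p² = 12.801378; φ = atan2(cos β − cos α, d + sin α − sin β) = 0.094479 rad; t = (φ − α) mod 2π = 4.576365 rad, q = (β − φ) mod 2π = 0.109844 rad → L = 2.08·(4.576365 + 12.801378 + 0.109844) = 2.08·17.487587 = 36.374180 m
RSR: p² = 2 + d² − 2cos(α−β) + 2d(sin β − sin α) = 126.965478; p = √p² = 11.267896; φ = atan2(cos α − cos β, d − sin α + sin β) = -0.107384 rad; t = (α − φ) mod 2π = 1.908683 rad, q = (φ − β) mod 2π = 5.971478 rad → L = 2.08·(1.908683 + 11.267896 + 5.971478) = 2.08·19.148057 = 39.827960 m
LSR: p² = d² − 2 + 2cos(α−β) + 2d(sin α + sin β) = 169.488587; p = √p² = 13.018778; φ = atan2(−cos α − cos β, d + sin α + sin β) − atan2(−2, p) = 0.095405 rad; t = (φ − α) mod 2π = 4.577291 rad, q = (φ − β) mod 2π = 6.174267 rad → L = 2.08·(4.577291 + 13.018778 + 6.174267) = 2.08·23.770336 = 49.442299 m
RSL: p² = d² − 2 + 2cos(α−β) − 2d(sin α + sin β) = 113.142744; p = √p² = 10.636858; φ = atan2(cos α + cos β, d − sin α − sin β) − atan2(2, p) = -0.116437 rad; t = (α − φ) mod 2π = 1.917737 rad, q = (β − φ) mod 2π = 0.320760 rad → L = 2.08·(1.917737 + 10.636858 + 0.320760) = 2.08·12.875355 = 26.780738 m
RLR: c = (6 − d² + 2cos(α−β) + 2d(sin α − sin β))/8 = -14.870685, |c| > 1 → infeasible
LRL: c = (6 − d² + 2cos(α−β) − 2d(sin α − sin β))/8 = -19.484409, |c| > 1 → infeasible
Shortest: RSL with L = 26.780738 m ≈ 26.7807 m

26.7807 m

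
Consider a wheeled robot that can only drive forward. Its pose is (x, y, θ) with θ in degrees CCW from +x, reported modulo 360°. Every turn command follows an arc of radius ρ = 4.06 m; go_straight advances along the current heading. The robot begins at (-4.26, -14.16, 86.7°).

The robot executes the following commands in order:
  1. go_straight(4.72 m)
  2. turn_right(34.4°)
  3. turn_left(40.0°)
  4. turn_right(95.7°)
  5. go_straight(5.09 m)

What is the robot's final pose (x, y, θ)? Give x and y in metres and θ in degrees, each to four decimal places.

set_pose: (x, y, θ) = (-4.2600, -14.1600, 86.7000°), ρ = 4.06
go_straight(4.72): x += 4.72·cos θ, y += 4.72·sin θ → (-3.9883, -9.4478, 86.7000°)
turn_right(34.4°): centre at ρ to the right, rotate −34.4° → (-3.1474, -7.1987, 52.3000°)
turn_left(40.0°): centre at ρ to the left, rotate +40.0° → (-2.3030, -4.5530, 92.3000°)
turn_right(95.7°): centre at ρ to the right, rotate −95.7° → (1.9945, -0.3372, -3.4000° ≡ 356.6000°)
go_straight(5.09): x += 5.09·cos θ, y += 5.09·sin θ → (7.0755, -0.6391, 356.6000°)

(7.0755, -0.6391, 356.6000°)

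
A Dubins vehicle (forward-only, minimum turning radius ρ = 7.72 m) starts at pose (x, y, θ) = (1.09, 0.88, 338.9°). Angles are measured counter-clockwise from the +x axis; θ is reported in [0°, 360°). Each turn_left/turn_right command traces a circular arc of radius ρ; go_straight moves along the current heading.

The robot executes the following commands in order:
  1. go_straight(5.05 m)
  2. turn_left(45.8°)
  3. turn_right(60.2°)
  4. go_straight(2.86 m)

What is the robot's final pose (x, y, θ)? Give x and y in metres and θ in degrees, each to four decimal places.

(21.8439, -3.1388, 324.5000°)

set_pose: (x, y, θ) = (1.0900, 0.8800, 338.9000°), ρ = 7.72
go_straight(5.05): x += 5.05·cos θ, y += 5.05·sin θ → (5.8014, -0.9380, 338.9000°)
turn_left(45.8°): centre at ρ to the left, rotate +45.8° → (11.8065, -0.7493, 384.7000° ≡ 24.7000°)
turn_right(60.2°): centre at ρ to the right, rotate −60.2° → (19.5155, -1.4780, -35.5000° ≡ 324.5000°)
go_straight(2.86): x += 2.86·cos θ, y += 2.86·sin θ → (21.8439, -3.1388, 324.5000°)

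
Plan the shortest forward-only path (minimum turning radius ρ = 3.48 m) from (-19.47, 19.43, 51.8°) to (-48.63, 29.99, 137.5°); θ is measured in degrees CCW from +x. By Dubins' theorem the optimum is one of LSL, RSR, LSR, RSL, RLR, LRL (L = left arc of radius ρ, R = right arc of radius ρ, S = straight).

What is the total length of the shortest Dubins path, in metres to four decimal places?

Let ψ = atan2(Δy, Δx) = atan2(10.56, -29.16) = 160.0927° be the start→goal bearing.
Normalize: d = |goal − start| / ρ = 31.013210/3.48 = 8.911842, α = (θ_start − ψ) mod 360° = 251.7073° = 4.393122 rad, β = (θ_goal − ψ) mod 360° = 337.4073° = 5.888869 rad.
Common terms: sin α = -0.949466, cos α = -0.313871, sin β = -0.384177, cos β = 0.923259, cos(α−β) = 0.074979, d² = 79.420927. Work in radians in the unit-radius frame; every candidate has L = ρ·(t + p + q).
LSL: p² = 2 + d² − 2cos(α−β) + 2d(sin α − sin β) = 71.195442; p = √p² = 8.437739; φ = atan2(cos β − cos α, d + sin α − sin β) = 0.147149 rad; t = (φ − α) mod 2π = 2.037213 rad, q = (β − φ) mod 2π = 5.741720 rad → L = 3.48·(2.037213 + 8.437739 + 5.741720) = 3.48·16.216672 = 56.434017 m
RSR: p² = 2 + d² − 2cos(α−β) + 2d(sin β − sin α) = 91.346498; p = √p² = 9.557536; φ = atan2(cos α − cos β, d − sin α + sin β) = -0.129804 rad; t = (α − φ) mod 2π = 4.522926 rad, q = (φ − β) mod 2π = 0.264512 rad → L = 3.48·(4.522926 + 9.557536 + 0.264512) = 3.48·14.344974 = 49.920511 m
LSR: p² = d² − 2 + 2cos(α−β) + 2d(sin α + sin β) = 53.800459; p = √p² = 7.334880; φ = atan2(−cos α − cos β, d + sin α + sin β) − atan2(−2, p) = 0.185958 rad; t = (φ − α) mod 2π = 2.076021 rad, q = (φ − β) mod 2π = 0.580274 rad → L = 3.48·(2.076021 + 7.334880 + 0.580274) = 3.48·9.991175 = 34.769289 m
RSL: p² = d² − 2 + 2cos(α−β) − 2d(sin α + sin β) = 101.341311; p = √p² = 10.066842; φ = atan2(cos α + cos β, d − sin α − sin β) − atan2(2, p) = -0.136710 rad; t = (α − φ) mod 2π = 4.529831 rad, q = (β − φ) mod 2π = 6.025579 rad → L = 3.48·(4.529831 + 10.066842 + 6.025579) = 3.48·20.622252 = 71.765438 m
RLR: c = (6 − d² + 2cos(α−β) + 2d(sin α − sin β))/8 = -10.418312, |c| > 1 → infeasible
LRL: c = (6 − d² + 2cos(α−β) − 2d(sin α − sin β))/8 = -7.899430, |c| > 1 → infeasible
Shortest: LSR with L = 34.769289 m ≈ 34.7693 m

34.7693 m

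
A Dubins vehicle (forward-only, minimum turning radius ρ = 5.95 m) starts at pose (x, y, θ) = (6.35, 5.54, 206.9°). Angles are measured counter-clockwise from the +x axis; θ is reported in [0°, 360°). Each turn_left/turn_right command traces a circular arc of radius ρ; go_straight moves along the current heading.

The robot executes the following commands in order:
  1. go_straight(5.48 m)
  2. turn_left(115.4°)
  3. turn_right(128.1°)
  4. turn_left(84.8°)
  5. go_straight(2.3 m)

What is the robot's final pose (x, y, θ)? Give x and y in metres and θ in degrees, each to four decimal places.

(-5.7200, -26.4000, 279.0000°)

set_pose: (x, y, θ) = (6.3500, 5.5400, 206.9000°), ρ = 5.95
go_straight(5.48): x += 5.48·cos θ, y += 5.48·sin θ → (1.4629, 3.0607, 206.9000°)
turn_left(115.4°): centre at ρ to the left, rotate +115.4° → (0.5164, -6.9533, 322.3000°)
turn_right(128.1°): centre at ρ to the right, rotate −128.1° → (-1.6627, -17.4293, 194.2000°)
turn_left(84.8°): centre at ρ to the left, rotate +84.8° → (-6.0798, -24.1283, 279.0000°)
go_straight(2.3): x += 2.3·cos θ, y += 2.3·sin θ → (-5.7200, -26.4000, 279.0000°)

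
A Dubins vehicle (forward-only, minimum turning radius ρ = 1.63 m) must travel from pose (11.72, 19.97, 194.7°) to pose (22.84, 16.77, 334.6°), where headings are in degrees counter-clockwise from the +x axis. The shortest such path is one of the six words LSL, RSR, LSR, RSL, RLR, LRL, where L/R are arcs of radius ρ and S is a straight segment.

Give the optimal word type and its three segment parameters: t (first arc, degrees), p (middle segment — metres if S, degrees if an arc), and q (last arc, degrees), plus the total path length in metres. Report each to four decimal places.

LSR: t = 166.2426°, p = 9.9549 m, q = 26.3426°, L = 15.4338 m

Let ψ = atan2(Δy, Δx) = atan2(-3.20, 11.12) = -16.0542° be the start→goal bearing.
Normalize: d = |goal − start| / ρ = 11.571275/1.63 = 7.098942, α = (θ_start − ψ) mod 360° = 210.7542° = 3.678355 rad, β = (θ_goal − ψ) mod 360° = 350.6542° = 6.120071 rad.
Common terms: sin α = -0.511356, cos α = -0.859369, sin β = -0.162392, cos β = 0.986726, cos(α−β) = -0.764921, d² = 50.394972. Work in radians in the unit-radius frame; every candidate has L = ρ·(t + p + q).
LSL: p² = 2 + d² − 2cos(α−β) + 2d(sin α − sin β) = 48.970263; p = √p² = 6.997876; φ = atan2(cos β − cos α, d + sin α − sin β) = 0.266968 rad; t = (φ − α) mod 2π = 2.871798 rad, q = (β − φ) mod 2π = 5.853103 rad → L = 1.63·(2.871798 + 6.997876 + 5.853103) = 1.63·15.722777 = 25.628126 m
RSR: p² = 2 + d² − 2cos(α−β) + 2d(sin β − sin α) = 58.879366; p = √p² = 7.673289; φ = atan2(cos α − cos β, d − sin α + sin β) = -0.242971 rad; t = (α − φ) mod 2π = 3.921326 rad, q = (φ − β) mod 2π = 6.203329 rad → L = 1.63·(3.921326 + 7.673289 + 6.203329) = 1.63·17.797944 = 29.010649 m
LSR: p² = d² − 2 + 2cos(α−β) + 2d(sin α + sin β) = 37.299324; p = √p² = 6.107317; φ = atan2(−cos α − cos β, d + sin α + sin β) − atan2(−2, p) = 0.296651 rad; t = (φ − α) mod 2π = 2.901481 rad, q = (φ − β) mod 2π = 0.459765 rad → L = 1.63·(2.901481 + 6.107317 + 0.459765) = 1.63·9.468564 = 15.433759 m
RSL: p² = d² − 2 + 2cos(α−β) − 2d(sin α + sin β) = 56.430934; p = √p² = 7.512053; φ = atan2(cos α + cos β, d − sin α − sin β) − atan2(2, p) = -0.243819 rad; t = (α − φ) mod 2π = 3.922174 rad, q = (β − φ) mod 2π = 0.080704 rad → L = 1.63·(3.922174 + 7.512053 + 0.080704) = 1.63·11.514931 = 18.769338 m
RLR: c = (6 − d² + 2cos(α−β) + 2d(sin α − sin β))/8 = -6.359921, |c| > 1 → infeasible
LRL: c = (6 − d² + 2cos(α−β) − 2d(sin α − sin β))/8 = -5.121283, |c| > 1 → infeasible
Shortest: LSR with L = 15.433759 m ≈ 15.4338 m
Convert LSR to answer units (arcs ×180/π): t = 2.901481·180/π = 166.2426°, p = ρ·p = 1.63·6.107317 = 9.9549 m, q = 0.459765·180/π = 26.3426°, L = 15.4338 m.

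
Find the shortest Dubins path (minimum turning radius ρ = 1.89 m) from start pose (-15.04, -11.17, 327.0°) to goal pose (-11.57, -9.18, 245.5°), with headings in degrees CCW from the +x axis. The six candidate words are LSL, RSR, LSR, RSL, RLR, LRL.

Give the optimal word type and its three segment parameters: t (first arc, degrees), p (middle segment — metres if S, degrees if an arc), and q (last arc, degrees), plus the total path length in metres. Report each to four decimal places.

LSL: t = 27.7969°, p = 4.1777 m, q = 250.7031°, L = 13.3645 m

Let ψ = atan2(Δy, Δx) = atan2(1.99, 3.47) = 29.8337° be the start→goal bearing.
Normalize: d = |goal − start| / ρ = 4.000125/1.89 = 2.116468, α = (θ_start − ψ) mod 360° = 297.1663° = 5.186530 rad, β = (θ_goal − ψ) mod 360° = 215.6663° = 3.764087 rad.
Common terms: sin α = -0.889685, cos α = 0.456575, sin β = -0.583063, cos β = -0.812427, cos(α−β) = 0.147809, d² = 4.479438. Work in radians in the unit-radius frame; every candidate has L = ρ·(t + p + q).
LSL: p² = 2 + d² − 2cos(α−β) + 2d(sin α − sin β) = 4.885908; p = √p² = 2.210409; φ = atan2(cos β − cos α, d + sin α − sin β) = -0.611508 rad; t = (φ − α) mod 2π = 0.485148 rad, q = (β − φ) mod 2π = 4.375594 rad → L = 1.89·(0.485148 + 2.210409 + 4.375594) = 1.89·7.071151 = 13.364475 m
RSR: p² = 2 + d² − 2cos(α−β) + 2d(sin β − sin α) = 7.481730; p = √p² = 2.735275; φ = atan2(cos α − cos β, d − sin α + sin β) = 0.482437 rad; t = (α − φ) mod 2π = 4.704093 rad, q = (φ − β) mod 2π = 3.001535 rad → L = 1.89·(4.704093 + 2.735275 + 3.001535) = 1.89·10.440904 = 19.733308 m
LSR: p² = d² − 2 + 2cos(α−β) + 2d(sin α + sin β) = -3.458994 < 0 → infeasible
RSL: p² = d² − 2 + 2cos(α−β) − 2d(sin α + sin β) = 9.009107; p = √p² = 3.001518; φ = atan2(cos α + cos β, d − sin α − sin β) − atan2(2, p) = -0.686591 rad; t = (α − φ) mod 2π = 5.873121 rad, q = (β − φ) mod 2π = 4.450678 rad → L = 1.89·(5.873121 + 3.001518 + 4.450678) = 1.89·13.325317 = 25.184848 m
RLR: c = (6 − d² + 2cos(α−β) + 2d(sin α − sin β))/8 = 0.064784; p = 2π − arccos c = 4.777218 rad; φ = atan2(cos α − cos β, d − sin α + sin β) = 0.482437 rad; t = (α − φ + p/2) mod 2π = 0.809517 rad, q = (α − β − t + p) mod 2π = 5.390144 rad → L = 1.89·(0.809517 + 4.777218 + 5.390144) = 1.89·10.976880 = 20.746302 m
LRL: c = (6 − d² + 2cos(α−β) − 2d(sin α − sin β))/8 = 0.389261; p = 2π − arccos c = 5.112219 rad; φ = atan2(cos β − cos α, d + sin α − sin β) = -0.611508 rad; t = (φ − α + p/2) mod 2π = 3.041257 rad, q = (β − α − t + p) mod 2π = 0.648518 rad → L = 1.89·(3.041257 + 5.112219 + 0.648518) = 1.89·8.801994 = 16.635769 m
Shortest: LSL with L = 13.364475 m ≈ 13.3645 m
Convert LSL to answer units (arcs ×180/π): t = 0.485148·180/π = 27.7969°, p = ρ·p = 1.89·2.210409 = 4.1777 m, q = 4.375594·180/π = 250.7031°, L = 13.3645 m.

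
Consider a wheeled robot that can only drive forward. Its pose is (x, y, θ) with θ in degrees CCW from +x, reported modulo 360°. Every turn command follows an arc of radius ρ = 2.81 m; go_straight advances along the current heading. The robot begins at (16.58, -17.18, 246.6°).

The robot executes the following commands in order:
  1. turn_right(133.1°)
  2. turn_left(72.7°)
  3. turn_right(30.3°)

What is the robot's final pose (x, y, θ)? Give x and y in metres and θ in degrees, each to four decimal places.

(7.0929, -15.2829, 155.9000°)

set_pose: (x, y, θ) = (16.5800, -17.1800, 246.6000°), ρ = 2.81
turn_right(133.1°): centre at ρ to the right, rotate −133.1° → (11.4242, -17.1845, 113.5000°)
turn_left(72.7°): centre at ρ to the left, rotate +72.7° → (8.5438, -15.5114, 186.2000°)
turn_right(30.3°): centre at ρ to the right, rotate −30.3° → (7.0929, -15.2829, 155.9000°)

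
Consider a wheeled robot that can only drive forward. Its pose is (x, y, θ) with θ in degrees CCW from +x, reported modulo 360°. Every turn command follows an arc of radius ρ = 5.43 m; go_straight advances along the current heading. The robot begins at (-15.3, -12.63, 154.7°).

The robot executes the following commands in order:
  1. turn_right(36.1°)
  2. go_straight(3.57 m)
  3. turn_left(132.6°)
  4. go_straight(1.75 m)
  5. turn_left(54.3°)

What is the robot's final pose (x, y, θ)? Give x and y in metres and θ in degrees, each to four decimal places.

set_pose: (x, y, θ) = (-15.3000, -12.6300, 154.7000°), ρ = 5.43
turn_right(36.1°): centre at ρ to the right, rotate −36.1° → (-17.7469, -10.3201, 118.6000°)
go_straight(3.57): x += 3.57·cos θ, y += 3.57·sin θ → (-19.4558, -7.1857, 118.6000°)
turn_left(132.6°): centre at ρ to the left, rotate +132.6° → (-29.3636, -8.0351, 251.2000°)
go_straight(1.75): x += 1.75·cos θ, y += 1.75·sin θ → (-29.9275, -9.6918, 251.2000°)
turn_left(54.3°): centre at ρ to the left, rotate +54.3° → (-29.2079, -14.5949, 305.5000°)

(-29.2079, -14.5949, 305.5000°)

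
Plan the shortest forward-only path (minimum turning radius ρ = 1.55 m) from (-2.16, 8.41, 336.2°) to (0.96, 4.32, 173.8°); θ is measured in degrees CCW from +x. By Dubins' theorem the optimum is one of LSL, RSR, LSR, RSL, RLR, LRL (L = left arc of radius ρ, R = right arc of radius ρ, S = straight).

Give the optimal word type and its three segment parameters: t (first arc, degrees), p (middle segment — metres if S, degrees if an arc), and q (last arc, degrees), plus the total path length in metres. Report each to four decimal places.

LSR: t = 8.1169°, p = 3.6352 m, q = 170.5169°, L = 8.4677 m

Let ψ = atan2(Δy, Δx) = atan2(-4.09, 3.12) = -52.6623° be the start→goal bearing.
Normalize: d = |goal − start| / ρ = 5.144171/1.55 = 3.318820, α = (θ_start − ψ) mod 360° = 28.8623° = 0.503742 rad, β = (θ_goal − ψ) mod 360° = 226.4623° = 3.952513 rad.
Common terms: sin α = 0.482706, cos α = 0.875782, sin β = -0.724921, cos β = -0.688832, cos(α−β) = -0.953191, d² = 11.014568. Work in radians in the unit-radius frame; every candidate has L = ρ·(t + p + q).
LSL: p² = 2 + d² − 2cos(α−β) + 2d(sin α − sin β) = 22.936747; p = √p² = 4.789232; φ = atan2(cos β − cos α, d + sin α − sin β) = -0.332804 rad; t = (φ − α) mod 2π = 5.446639 rad, q = (β − φ) mod 2π = 4.285316 rad → L = 1.55·(5.446639 + 4.789232 + 4.285316) = 1.55·14.521188 = 22.507842 m
RSR: p² = 2 + d² − 2cos(α−β) + 2d(sin β − sin α) = 6.905152; p = √p² = 2.627766; φ = atan2(cos α − cos β, d − sin α + sin β) = 0.637784 rad; t = (α − φ) mod 2π = 6.149144 rad, q = (φ − β) mod 2π = 2.968456 rad → L = 1.55·(6.149144 + 2.627766 + 2.968456) = 1.55·11.745366 = 18.205317 m
LSR: p² = d² − 2 + 2cos(α−β) + 2d(sin α + sin β) = 5.500450; p = √p² = 2.345304; φ = atan2(−cos α − cos β, d + sin α + sin β) − atan2(−2, p) = 0.645408 rad; t = (φ − α) mod 2π = 0.141666 rad, q = (φ − β) mod 2π = 2.976081 rad → L = 1.55·(0.141666 + 2.345304 + 2.976081) = 1.55·5.463051 = 8.467729 m
RSL: p² = d² − 2 + 2cos(α−β) − 2d(sin α + sin β) = 8.715923; p = √p² = 2.952274; φ = atan2(cos α + cos β, d − sin α − sin β) − atan2(2, p) = -0.542976 rad; t = (α − φ) mod 2π = 1.046718 rad, q = (β − φ) mod 2π = 4.495489 rad → L = 1.55·(1.046718 + 2.952274 + 4.495489) = 1.55·8.494481 = 13.166445 m
RLR: c = (6 − d² + 2cos(α−β) + 2d(sin α − sin β))/8 = 0.136856; p = 2π − arccos c = 4.849676 rad; φ = atan2(cos α − cos β, d − sin α + sin β) = 0.637784 rad; t = (α − φ + p/2) mod 2π = 2.290797 rad, q = (α − β − t + p) mod 2π = 5.393294 rad → L = 1.55·(2.290797 + 4.849676 + 5.393294) = 1.55·12.533766 = 19.427338 m
LRL: c = (6 − d² + 2cos(α−β) − 2d(sin α − sin β))/8 = -1.867093, |c| > 1 → infeasible
Shortest: LSR with L = 8.467729 m ≈ 8.4677 m
Convert LSR to answer units (arcs ×180/π): t = 0.141666·180/π = 8.1169°, p = ρ·p = 1.55·2.345304 = 3.6352 m, q = 2.976081·180/π = 170.5169°, L = 8.4677 m.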